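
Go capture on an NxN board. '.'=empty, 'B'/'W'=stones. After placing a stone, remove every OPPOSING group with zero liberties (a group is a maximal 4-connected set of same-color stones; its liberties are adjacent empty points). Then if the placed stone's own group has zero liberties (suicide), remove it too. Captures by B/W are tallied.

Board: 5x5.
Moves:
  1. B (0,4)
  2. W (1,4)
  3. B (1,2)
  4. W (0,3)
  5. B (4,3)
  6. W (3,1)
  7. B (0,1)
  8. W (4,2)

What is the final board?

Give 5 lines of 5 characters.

Move 1: B@(0,4) -> caps B=0 W=0
Move 2: W@(1,4) -> caps B=0 W=0
Move 3: B@(1,2) -> caps B=0 W=0
Move 4: W@(0,3) -> caps B=0 W=1
Move 5: B@(4,3) -> caps B=0 W=1
Move 6: W@(3,1) -> caps B=0 W=1
Move 7: B@(0,1) -> caps B=0 W=1
Move 8: W@(4,2) -> caps B=0 W=1

Answer: .B.W.
..B.W
.....
.W...
..WB.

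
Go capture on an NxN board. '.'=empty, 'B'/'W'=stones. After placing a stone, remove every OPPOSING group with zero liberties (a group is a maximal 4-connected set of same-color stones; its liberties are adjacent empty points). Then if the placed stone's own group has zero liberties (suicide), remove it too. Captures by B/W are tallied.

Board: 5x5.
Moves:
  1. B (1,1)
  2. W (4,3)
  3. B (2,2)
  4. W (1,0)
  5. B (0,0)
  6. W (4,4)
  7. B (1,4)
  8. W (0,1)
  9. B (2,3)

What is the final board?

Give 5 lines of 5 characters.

Move 1: B@(1,1) -> caps B=0 W=0
Move 2: W@(4,3) -> caps B=0 W=0
Move 3: B@(2,2) -> caps B=0 W=0
Move 4: W@(1,0) -> caps B=0 W=0
Move 5: B@(0,0) -> caps B=0 W=0
Move 6: W@(4,4) -> caps B=0 W=0
Move 7: B@(1,4) -> caps B=0 W=0
Move 8: W@(0,1) -> caps B=0 W=1
Move 9: B@(2,3) -> caps B=0 W=1

Answer: .W...
WB..B
..BB.
.....
...WW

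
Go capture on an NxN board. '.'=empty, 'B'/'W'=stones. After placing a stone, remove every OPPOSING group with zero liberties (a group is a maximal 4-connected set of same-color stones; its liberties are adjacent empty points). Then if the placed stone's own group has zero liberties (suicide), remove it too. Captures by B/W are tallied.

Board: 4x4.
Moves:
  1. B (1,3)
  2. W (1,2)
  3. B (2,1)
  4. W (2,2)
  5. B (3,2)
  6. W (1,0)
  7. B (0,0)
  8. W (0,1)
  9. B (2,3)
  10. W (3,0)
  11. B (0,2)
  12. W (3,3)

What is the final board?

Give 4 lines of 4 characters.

Move 1: B@(1,3) -> caps B=0 W=0
Move 2: W@(1,2) -> caps B=0 W=0
Move 3: B@(2,1) -> caps B=0 W=0
Move 4: W@(2,2) -> caps B=0 W=0
Move 5: B@(3,2) -> caps B=0 W=0
Move 6: W@(1,0) -> caps B=0 W=0
Move 7: B@(0,0) -> caps B=0 W=0
Move 8: W@(0,1) -> caps B=0 W=1
Move 9: B@(2,3) -> caps B=0 W=1
Move 10: W@(3,0) -> caps B=0 W=1
Move 11: B@(0,2) -> caps B=0 W=1
Move 12: W@(3,3) -> caps B=0 W=1

Answer: .WB.
W.WB
.BWB
W.B.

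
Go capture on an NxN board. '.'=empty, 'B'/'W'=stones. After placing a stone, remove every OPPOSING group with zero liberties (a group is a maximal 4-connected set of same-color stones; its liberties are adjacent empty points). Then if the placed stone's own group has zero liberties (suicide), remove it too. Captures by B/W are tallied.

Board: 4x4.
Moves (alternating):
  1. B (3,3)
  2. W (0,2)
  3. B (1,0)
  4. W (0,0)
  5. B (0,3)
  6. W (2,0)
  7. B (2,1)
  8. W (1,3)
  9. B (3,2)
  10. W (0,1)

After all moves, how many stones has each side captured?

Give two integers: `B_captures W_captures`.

Answer: 0 1

Derivation:
Move 1: B@(3,3) -> caps B=0 W=0
Move 2: W@(0,2) -> caps B=0 W=0
Move 3: B@(1,0) -> caps B=0 W=0
Move 4: W@(0,0) -> caps B=0 W=0
Move 5: B@(0,3) -> caps B=0 W=0
Move 6: W@(2,0) -> caps B=0 W=0
Move 7: B@(2,1) -> caps B=0 W=0
Move 8: W@(1,3) -> caps B=0 W=1
Move 9: B@(3,2) -> caps B=0 W=1
Move 10: W@(0,1) -> caps B=0 W=1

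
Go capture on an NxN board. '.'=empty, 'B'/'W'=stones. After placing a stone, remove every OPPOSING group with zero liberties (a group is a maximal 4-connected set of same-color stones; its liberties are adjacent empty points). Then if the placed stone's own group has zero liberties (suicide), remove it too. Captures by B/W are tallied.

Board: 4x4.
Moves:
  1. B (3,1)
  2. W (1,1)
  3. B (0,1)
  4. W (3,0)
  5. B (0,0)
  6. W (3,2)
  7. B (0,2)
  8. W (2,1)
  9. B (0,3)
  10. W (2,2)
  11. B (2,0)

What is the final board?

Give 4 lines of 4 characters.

Move 1: B@(3,1) -> caps B=0 W=0
Move 2: W@(1,1) -> caps B=0 W=0
Move 3: B@(0,1) -> caps B=0 W=0
Move 4: W@(3,0) -> caps B=0 W=0
Move 5: B@(0,0) -> caps B=0 W=0
Move 6: W@(3,2) -> caps B=0 W=0
Move 7: B@(0,2) -> caps B=0 W=0
Move 8: W@(2,1) -> caps B=0 W=1
Move 9: B@(0,3) -> caps B=0 W=1
Move 10: W@(2,2) -> caps B=0 W=1
Move 11: B@(2,0) -> caps B=0 W=1

Answer: BBBB
.W..
BWW.
W.W.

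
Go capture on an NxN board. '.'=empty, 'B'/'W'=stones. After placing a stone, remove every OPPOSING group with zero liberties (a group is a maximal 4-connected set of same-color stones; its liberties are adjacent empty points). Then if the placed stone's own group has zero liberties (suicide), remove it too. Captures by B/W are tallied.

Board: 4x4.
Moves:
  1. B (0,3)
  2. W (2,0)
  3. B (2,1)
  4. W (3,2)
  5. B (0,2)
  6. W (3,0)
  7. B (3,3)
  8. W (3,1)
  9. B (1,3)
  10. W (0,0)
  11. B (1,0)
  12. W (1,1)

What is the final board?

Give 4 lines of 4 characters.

Answer: W.BB
.W.B
WB..
WWWB

Derivation:
Move 1: B@(0,3) -> caps B=0 W=0
Move 2: W@(2,0) -> caps B=0 W=0
Move 3: B@(2,1) -> caps B=0 W=0
Move 4: W@(3,2) -> caps B=0 W=0
Move 5: B@(0,2) -> caps B=0 W=0
Move 6: W@(3,0) -> caps B=0 W=0
Move 7: B@(3,3) -> caps B=0 W=0
Move 8: W@(3,1) -> caps B=0 W=0
Move 9: B@(1,3) -> caps B=0 W=0
Move 10: W@(0,0) -> caps B=0 W=0
Move 11: B@(1,0) -> caps B=0 W=0
Move 12: W@(1,1) -> caps B=0 W=1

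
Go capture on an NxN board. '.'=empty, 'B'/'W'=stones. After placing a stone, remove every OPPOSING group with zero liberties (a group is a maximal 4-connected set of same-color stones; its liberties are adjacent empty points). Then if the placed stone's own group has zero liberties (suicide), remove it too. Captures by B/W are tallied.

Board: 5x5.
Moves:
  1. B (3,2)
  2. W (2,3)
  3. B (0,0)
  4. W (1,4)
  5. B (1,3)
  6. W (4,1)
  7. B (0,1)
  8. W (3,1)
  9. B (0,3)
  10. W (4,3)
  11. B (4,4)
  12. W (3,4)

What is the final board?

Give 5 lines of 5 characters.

Move 1: B@(3,2) -> caps B=0 W=0
Move 2: W@(2,3) -> caps B=0 W=0
Move 3: B@(0,0) -> caps B=0 W=0
Move 4: W@(1,4) -> caps B=0 W=0
Move 5: B@(1,3) -> caps B=0 W=0
Move 6: W@(4,1) -> caps B=0 W=0
Move 7: B@(0,1) -> caps B=0 W=0
Move 8: W@(3,1) -> caps B=0 W=0
Move 9: B@(0,3) -> caps B=0 W=0
Move 10: W@(4,3) -> caps B=0 W=0
Move 11: B@(4,4) -> caps B=0 W=0
Move 12: W@(3,4) -> caps B=0 W=1

Answer: BB.B.
...BW
...W.
.WB.W
.W.W.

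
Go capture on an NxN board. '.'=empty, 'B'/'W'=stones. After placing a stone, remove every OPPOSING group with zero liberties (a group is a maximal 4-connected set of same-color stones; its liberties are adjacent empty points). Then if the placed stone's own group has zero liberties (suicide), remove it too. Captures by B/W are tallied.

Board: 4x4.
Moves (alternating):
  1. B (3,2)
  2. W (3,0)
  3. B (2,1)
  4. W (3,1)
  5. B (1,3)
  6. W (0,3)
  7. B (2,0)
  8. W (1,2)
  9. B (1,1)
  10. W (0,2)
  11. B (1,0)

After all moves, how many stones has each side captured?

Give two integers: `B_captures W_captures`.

Answer: 2 0

Derivation:
Move 1: B@(3,2) -> caps B=0 W=0
Move 2: W@(3,0) -> caps B=0 W=0
Move 3: B@(2,1) -> caps B=0 W=0
Move 4: W@(3,1) -> caps B=0 W=0
Move 5: B@(1,3) -> caps B=0 W=0
Move 6: W@(0,3) -> caps B=0 W=0
Move 7: B@(2,0) -> caps B=2 W=0
Move 8: W@(1,2) -> caps B=2 W=0
Move 9: B@(1,1) -> caps B=2 W=0
Move 10: W@(0,2) -> caps B=2 W=0
Move 11: B@(1,0) -> caps B=2 W=0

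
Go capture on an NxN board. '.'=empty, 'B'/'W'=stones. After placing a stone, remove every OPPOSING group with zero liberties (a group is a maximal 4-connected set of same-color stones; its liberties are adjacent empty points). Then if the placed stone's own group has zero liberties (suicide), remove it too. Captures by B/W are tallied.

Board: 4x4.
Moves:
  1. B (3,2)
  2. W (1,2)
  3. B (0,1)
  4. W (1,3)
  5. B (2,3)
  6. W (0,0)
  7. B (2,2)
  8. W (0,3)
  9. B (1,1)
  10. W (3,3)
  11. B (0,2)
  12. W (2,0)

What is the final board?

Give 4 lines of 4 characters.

Answer: WBB.
.B..
W.BB
..B.

Derivation:
Move 1: B@(3,2) -> caps B=0 W=0
Move 2: W@(1,2) -> caps B=0 W=0
Move 3: B@(0,1) -> caps B=0 W=0
Move 4: W@(1,3) -> caps B=0 W=0
Move 5: B@(2,3) -> caps B=0 W=0
Move 6: W@(0,0) -> caps B=0 W=0
Move 7: B@(2,2) -> caps B=0 W=0
Move 8: W@(0,3) -> caps B=0 W=0
Move 9: B@(1,1) -> caps B=0 W=0
Move 10: W@(3,3) -> caps B=0 W=0
Move 11: B@(0,2) -> caps B=3 W=0
Move 12: W@(2,0) -> caps B=3 W=0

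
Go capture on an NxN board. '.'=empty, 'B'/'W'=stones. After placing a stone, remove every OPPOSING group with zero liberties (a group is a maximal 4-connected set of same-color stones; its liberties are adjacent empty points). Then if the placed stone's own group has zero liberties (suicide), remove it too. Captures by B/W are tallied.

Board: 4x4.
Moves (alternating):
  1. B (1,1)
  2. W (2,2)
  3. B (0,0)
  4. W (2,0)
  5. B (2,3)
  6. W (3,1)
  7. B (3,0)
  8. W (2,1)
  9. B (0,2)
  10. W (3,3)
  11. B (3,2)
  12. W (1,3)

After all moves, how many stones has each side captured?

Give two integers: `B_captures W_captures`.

Move 1: B@(1,1) -> caps B=0 W=0
Move 2: W@(2,2) -> caps B=0 W=0
Move 3: B@(0,0) -> caps B=0 W=0
Move 4: W@(2,0) -> caps B=0 W=0
Move 5: B@(2,3) -> caps B=0 W=0
Move 6: W@(3,1) -> caps B=0 W=0
Move 7: B@(3,0) -> caps B=0 W=0
Move 8: W@(2,1) -> caps B=0 W=0
Move 9: B@(0,2) -> caps B=0 W=0
Move 10: W@(3,3) -> caps B=0 W=0
Move 11: B@(3,2) -> caps B=1 W=0
Move 12: W@(1,3) -> caps B=1 W=0

Answer: 1 0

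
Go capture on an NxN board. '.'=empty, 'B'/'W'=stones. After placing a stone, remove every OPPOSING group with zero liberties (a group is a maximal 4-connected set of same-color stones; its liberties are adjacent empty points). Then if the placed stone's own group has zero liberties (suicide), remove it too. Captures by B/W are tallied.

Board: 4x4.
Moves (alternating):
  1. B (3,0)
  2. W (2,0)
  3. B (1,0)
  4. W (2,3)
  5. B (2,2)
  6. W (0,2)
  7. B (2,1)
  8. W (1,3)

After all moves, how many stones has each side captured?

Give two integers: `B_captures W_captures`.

Move 1: B@(3,0) -> caps B=0 W=0
Move 2: W@(2,0) -> caps B=0 W=0
Move 3: B@(1,0) -> caps B=0 W=0
Move 4: W@(2,3) -> caps B=0 W=0
Move 5: B@(2,2) -> caps B=0 W=0
Move 6: W@(0,2) -> caps B=0 W=0
Move 7: B@(2,1) -> caps B=1 W=0
Move 8: W@(1,3) -> caps B=1 W=0

Answer: 1 0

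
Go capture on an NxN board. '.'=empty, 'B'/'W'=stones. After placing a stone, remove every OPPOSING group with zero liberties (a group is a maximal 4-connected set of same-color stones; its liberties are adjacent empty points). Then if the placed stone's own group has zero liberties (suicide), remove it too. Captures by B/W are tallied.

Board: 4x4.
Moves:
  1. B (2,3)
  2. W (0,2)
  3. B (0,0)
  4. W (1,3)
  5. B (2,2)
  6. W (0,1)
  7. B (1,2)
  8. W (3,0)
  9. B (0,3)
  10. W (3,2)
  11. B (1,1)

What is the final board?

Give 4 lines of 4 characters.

Answer: B..B
.BB.
..BB
W.W.

Derivation:
Move 1: B@(2,3) -> caps B=0 W=0
Move 2: W@(0,2) -> caps B=0 W=0
Move 3: B@(0,0) -> caps B=0 W=0
Move 4: W@(1,3) -> caps B=0 W=0
Move 5: B@(2,2) -> caps B=0 W=0
Move 6: W@(0,1) -> caps B=0 W=0
Move 7: B@(1,2) -> caps B=0 W=0
Move 8: W@(3,0) -> caps B=0 W=0
Move 9: B@(0,3) -> caps B=1 W=0
Move 10: W@(3,2) -> caps B=1 W=0
Move 11: B@(1,1) -> caps B=3 W=0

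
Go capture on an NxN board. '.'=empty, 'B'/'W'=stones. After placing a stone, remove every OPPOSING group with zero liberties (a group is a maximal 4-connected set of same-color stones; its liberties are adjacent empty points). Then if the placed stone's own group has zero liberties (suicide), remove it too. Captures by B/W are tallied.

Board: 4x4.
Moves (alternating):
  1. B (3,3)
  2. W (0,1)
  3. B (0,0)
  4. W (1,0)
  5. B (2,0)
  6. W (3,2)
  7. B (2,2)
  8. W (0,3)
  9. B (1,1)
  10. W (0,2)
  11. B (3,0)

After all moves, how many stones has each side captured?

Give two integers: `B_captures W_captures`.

Answer: 0 1

Derivation:
Move 1: B@(3,3) -> caps B=0 W=0
Move 2: W@(0,1) -> caps B=0 W=0
Move 3: B@(0,0) -> caps B=0 W=0
Move 4: W@(1,0) -> caps B=0 W=1
Move 5: B@(2,0) -> caps B=0 W=1
Move 6: W@(3,2) -> caps B=0 W=1
Move 7: B@(2,2) -> caps B=0 W=1
Move 8: W@(0,3) -> caps B=0 W=1
Move 9: B@(1,1) -> caps B=0 W=1
Move 10: W@(0,2) -> caps B=0 W=1
Move 11: B@(3,0) -> caps B=0 W=1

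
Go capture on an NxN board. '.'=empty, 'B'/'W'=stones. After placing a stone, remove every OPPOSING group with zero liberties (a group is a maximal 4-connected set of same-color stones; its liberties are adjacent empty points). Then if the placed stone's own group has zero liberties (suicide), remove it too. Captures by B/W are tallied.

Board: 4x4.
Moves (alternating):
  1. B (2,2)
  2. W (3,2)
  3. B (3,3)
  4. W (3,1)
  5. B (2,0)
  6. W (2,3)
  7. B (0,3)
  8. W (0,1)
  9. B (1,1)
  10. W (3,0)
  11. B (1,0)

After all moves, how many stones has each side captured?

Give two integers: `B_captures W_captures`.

Move 1: B@(2,2) -> caps B=0 W=0
Move 2: W@(3,2) -> caps B=0 W=0
Move 3: B@(3,3) -> caps B=0 W=0
Move 4: W@(3,1) -> caps B=0 W=0
Move 5: B@(2,0) -> caps B=0 W=0
Move 6: W@(2,3) -> caps B=0 W=1
Move 7: B@(0,3) -> caps B=0 W=1
Move 8: W@(0,1) -> caps B=0 W=1
Move 9: B@(1,1) -> caps B=0 W=1
Move 10: W@(3,0) -> caps B=0 W=1
Move 11: B@(1,0) -> caps B=0 W=1

Answer: 0 1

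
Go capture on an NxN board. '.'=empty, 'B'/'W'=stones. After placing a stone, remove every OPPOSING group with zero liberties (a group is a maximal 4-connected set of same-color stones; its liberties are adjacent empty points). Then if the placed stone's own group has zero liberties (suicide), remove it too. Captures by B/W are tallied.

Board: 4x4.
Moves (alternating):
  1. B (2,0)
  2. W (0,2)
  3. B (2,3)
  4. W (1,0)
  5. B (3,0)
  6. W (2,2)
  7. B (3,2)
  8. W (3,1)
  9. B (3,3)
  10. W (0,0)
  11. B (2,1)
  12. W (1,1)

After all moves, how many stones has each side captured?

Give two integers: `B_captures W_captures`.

Answer: 1 0

Derivation:
Move 1: B@(2,0) -> caps B=0 W=0
Move 2: W@(0,2) -> caps B=0 W=0
Move 3: B@(2,3) -> caps B=0 W=0
Move 4: W@(1,0) -> caps B=0 W=0
Move 5: B@(3,0) -> caps B=0 W=0
Move 6: W@(2,2) -> caps B=0 W=0
Move 7: B@(3,2) -> caps B=0 W=0
Move 8: W@(3,1) -> caps B=0 W=0
Move 9: B@(3,3) -> caps B=0 W=0
Move 10: W@(0,0) -> caps B=0 W=0
Move 11: B@(2,1) -> caps B=1 W=0
Move 12: W@(1,1) -> caps B=1 W=0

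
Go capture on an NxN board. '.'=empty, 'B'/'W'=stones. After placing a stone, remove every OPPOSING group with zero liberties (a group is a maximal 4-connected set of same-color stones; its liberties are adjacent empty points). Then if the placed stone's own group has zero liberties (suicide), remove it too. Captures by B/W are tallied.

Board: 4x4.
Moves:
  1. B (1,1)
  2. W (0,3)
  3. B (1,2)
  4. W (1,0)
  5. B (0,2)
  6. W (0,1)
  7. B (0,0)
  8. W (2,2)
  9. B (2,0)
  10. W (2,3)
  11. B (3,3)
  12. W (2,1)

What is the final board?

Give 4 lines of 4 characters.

Move 1: B@(1,1) -> caps B=0 W=0
Move 2: W@(0,3) -> caps B=0 W=0
Move 3: B@(1,2) -> caps B=0 W=0
Move 4: W@(1,0) -> caps B=0 W=0
Move 5: B@(0,2) -> caps B=0 W=0
Move 6: W@(0,1) -> caps B=0 W=0
Move 7: B@(0,0) -> caps B=1 W=0
Move 8: W@(2,2) -> caps B=1 W=0
Move 9: B@(2,0) -> caps B=2 W=0
Move 10: W@(2,3) -> caps B=2 W=0
Move 11: B@(3,3) -> caps B=2 W=0
Move 12: W@(2,1) -> caps B=2 W=0

Answer: B.BW
.BB.
BWWW
...B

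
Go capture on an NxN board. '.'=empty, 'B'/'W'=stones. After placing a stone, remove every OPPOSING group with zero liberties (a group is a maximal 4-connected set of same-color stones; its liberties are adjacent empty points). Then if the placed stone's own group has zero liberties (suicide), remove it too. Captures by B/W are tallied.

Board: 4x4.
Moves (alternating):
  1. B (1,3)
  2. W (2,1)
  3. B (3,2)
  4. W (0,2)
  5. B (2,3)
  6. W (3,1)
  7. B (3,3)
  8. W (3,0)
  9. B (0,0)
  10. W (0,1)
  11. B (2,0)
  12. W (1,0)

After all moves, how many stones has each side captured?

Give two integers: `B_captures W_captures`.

Answer: 0 2

Derivation:
Move 1: B@(1,3) -> caps B=0 W=0
Move 2: W@(2,1) -> caps B=0 W=0
Move 3: B@(3,2) -> caps B=0 W=0
Move 4: W@(0,2) -> caps B=0 W=0
Move 5: B@(2,3) -> caps B=0 W=0
Move 6: W@(3,1) -> caps B=0 W=0
Move 7: B@(3,3) -> caps B=0 W=0
Move 8: W@(3,0) -> caps B=0 W=0
Move 9: B@(0,0) -> caps B=0 W=0
Move 10: W@(0,1) -> caps B=0 W=0
Move 11: B@(2,0) -> caps B=0 W=0
Move 12: W@(1,0) -> caps B=0 W=2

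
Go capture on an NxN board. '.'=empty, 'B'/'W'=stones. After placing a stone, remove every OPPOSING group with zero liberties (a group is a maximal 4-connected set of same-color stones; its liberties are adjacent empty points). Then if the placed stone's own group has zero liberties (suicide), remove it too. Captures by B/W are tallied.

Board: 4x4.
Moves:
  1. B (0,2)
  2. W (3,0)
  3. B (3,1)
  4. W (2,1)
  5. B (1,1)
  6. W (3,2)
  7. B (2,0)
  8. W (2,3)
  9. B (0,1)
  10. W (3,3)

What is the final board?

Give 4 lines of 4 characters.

Move 1: B@(0,2) -> caps B=0 W=0
Move 2: W@(3,0) -> caps B=0 W=0
Move 3: B@(3,1) -> caps B=0 W=0
Move 4: W@(2,1) -> caps B=0 W=0
Move 5: B@(1,1) -> caps B=0 W=0
Move 6: W@(3,2) -> caps B=0 W=1
Move 7: B@(2,0) -> caps B=0 W=1
Move 8: W@(2,3) -> caps B=0 W=1
Move 9: B@(0,1) -> caps B=0 W=1
Move 10: W@(3,3) -> caps B=0 W=1

Answer: .BB.
.B..
BW.W
W.WW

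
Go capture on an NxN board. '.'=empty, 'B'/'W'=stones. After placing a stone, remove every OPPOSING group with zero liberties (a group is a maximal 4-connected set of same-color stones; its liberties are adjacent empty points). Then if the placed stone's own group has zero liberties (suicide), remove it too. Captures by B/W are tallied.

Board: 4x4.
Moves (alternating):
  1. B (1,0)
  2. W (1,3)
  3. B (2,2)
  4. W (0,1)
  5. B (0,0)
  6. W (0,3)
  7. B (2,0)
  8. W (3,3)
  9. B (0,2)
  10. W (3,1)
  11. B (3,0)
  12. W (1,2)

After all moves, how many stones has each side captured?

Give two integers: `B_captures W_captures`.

Answer: 0 1

Derivation:
Move 1: B@(1,0) -> caps B=0 W=0
Move 2: W@(1,3) -> caps B=0 W=0
Move 3: B@(2,2) -> caps B=0 W=0
Move 4: W@(0,1) -> caps B=0 W=0
Move 5: B@(0,0) -> caps B=0 W=0
Move 6: W@(0,3) -> caps B=0 W=0
Move 7: B@(2,0) -> caps B=0 W=0
Move 8: W@(3,3) -> caps B=0 W=0
Move 9: B@(0,2) -> caps B=0 W=0
Move 10: W@(3,1) -> caps B=0 W=0
Move 11: B@(3,0) -> caps B=0 W=0
Move 12: W@(1,2) -> caps B=0 W=1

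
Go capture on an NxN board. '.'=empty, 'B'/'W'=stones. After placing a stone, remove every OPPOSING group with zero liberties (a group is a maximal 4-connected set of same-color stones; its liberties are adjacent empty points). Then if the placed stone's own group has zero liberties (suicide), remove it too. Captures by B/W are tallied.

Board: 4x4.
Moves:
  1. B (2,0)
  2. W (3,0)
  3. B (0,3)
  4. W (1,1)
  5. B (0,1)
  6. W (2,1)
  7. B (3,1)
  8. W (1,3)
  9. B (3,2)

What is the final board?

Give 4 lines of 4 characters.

Answer: .B.B
.W.W
BW..
.BB.

Derivation:
Move 1: B@(2,0) -> caps B=0 W=0
Move 2: W@(3,0) -> caps B=0 W=0
Move 3: B@(0,3) -> caps B=0 W=0
Move 4: W@(1,1) -> caps B=0 W=0
Move 5: B@(0,1) -> caps B=0 W=0
Move 6: W@(2,1) -> caps B=0 W=0
Move 7: B@(3,1) -> caps B=1 W=0
Move 8: W@(1,3) -> caps B=1 W=0
Move 9: B@(3,2) -> caps B=1 W=0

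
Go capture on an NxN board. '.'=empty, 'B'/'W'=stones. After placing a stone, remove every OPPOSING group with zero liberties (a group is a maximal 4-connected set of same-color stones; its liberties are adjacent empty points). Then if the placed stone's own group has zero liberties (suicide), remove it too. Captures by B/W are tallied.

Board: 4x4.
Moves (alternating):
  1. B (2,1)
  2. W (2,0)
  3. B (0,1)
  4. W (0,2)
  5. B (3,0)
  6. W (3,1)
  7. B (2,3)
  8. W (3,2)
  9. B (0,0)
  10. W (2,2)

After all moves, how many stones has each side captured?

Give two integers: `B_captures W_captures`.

Move 1: B@(2,1) -> caps B=0 W=0
Move 2: W@(2,0) -> caps B=0 W=0
Move 3: B@(0,1) -> caps B=0 W=0
Move 4: W@(0,2) -> caps B=0 W=0
Move 5: B@(3,0) -> caps B=0 W=0
Move 6: W@(3,1) -> caps B=0 W=1
Move 7: B@(2,3) -> caps B=0 W=1
Move 8: W@(3,2) -> caps B=0 W=1
Move 9: B@(0,0) -> caps B=0 W=1
Move 10: W@(2,2) -> caps B=0 W=1

Answer: 0 1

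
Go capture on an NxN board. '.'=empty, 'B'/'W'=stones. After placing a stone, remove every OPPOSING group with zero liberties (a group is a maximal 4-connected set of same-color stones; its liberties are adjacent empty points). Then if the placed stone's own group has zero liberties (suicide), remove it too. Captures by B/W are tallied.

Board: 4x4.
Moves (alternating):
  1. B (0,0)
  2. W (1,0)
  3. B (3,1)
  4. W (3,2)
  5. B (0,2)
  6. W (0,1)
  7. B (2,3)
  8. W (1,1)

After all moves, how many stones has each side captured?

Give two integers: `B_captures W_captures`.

Answer: 0 1

Derivation:
Move 1: B@(0,0) -> caps B=0 W=0
Move 2: W@(1,0) -> caps B=0 W=0
Move 3: B@(3,1) -> caps B=0 W=0
Move 4: W@(3,2) -> caps B=0 W=0
Move 5: B@(0,2) -> caps B=0 W=0
Move 6: W@(0,1) -> caps B=0 W=1
Move 7: B@(2,3) -> caps B=0 W=1
Move 8: W@(1,1) -> caps B=0 W=1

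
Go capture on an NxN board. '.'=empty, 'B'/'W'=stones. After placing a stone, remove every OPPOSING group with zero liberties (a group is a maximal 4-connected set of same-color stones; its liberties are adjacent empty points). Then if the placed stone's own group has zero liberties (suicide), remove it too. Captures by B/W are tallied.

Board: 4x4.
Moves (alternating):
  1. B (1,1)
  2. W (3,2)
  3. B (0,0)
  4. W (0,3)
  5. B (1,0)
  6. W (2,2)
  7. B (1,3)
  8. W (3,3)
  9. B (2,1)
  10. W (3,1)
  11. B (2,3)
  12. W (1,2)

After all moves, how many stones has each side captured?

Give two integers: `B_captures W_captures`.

Move 1: B@(1,1) -> caps B=0 W=0
Move 2: W@(3,2) -> caps B=0 W=0
Move 3: B@(0,0) -> caps B=0 W=0
Move 4: W@(0,3) -> caps B=0 W=0
Move 5: B@(1,0) -> caps B=0 W=0
Move 6: W@(2,2) -> caps B=0 W=0
Move 7: B@(1,3) -> caps B=0 W=0
Move 8: W@(3,3) -> caps B=0 W=0
Move 9: B@(2,1) -> caps B=0 W=0
Move 10: W@(3,1) -> caps B=0 W=0
Move 11: B@(2,3) -> caps B=0 W=0
Move 12: W@(1,2) -> caps B=0 W=2

Answer: 0 2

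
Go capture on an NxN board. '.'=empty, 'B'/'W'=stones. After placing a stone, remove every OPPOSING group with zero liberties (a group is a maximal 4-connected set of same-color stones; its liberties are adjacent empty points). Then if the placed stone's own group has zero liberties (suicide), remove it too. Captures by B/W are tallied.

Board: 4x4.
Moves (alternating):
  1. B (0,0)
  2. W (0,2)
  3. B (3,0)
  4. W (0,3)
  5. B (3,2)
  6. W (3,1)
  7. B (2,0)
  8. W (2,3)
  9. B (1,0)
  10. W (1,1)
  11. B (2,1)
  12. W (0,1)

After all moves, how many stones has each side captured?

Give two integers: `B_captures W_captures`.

Answer: 1 0

Derivation:
Move 1: B@(0,0) -> caps B=0 W=0
Move 2: W@(0,2) -> caps B=0 W=0
Move 3: B@(3,0) -> caps B=0 W=0
Move 4: W@(0,3) -> caps B=0 W=0
Move 5: B@(3,2) -> caps B=0 W=0
Move 6: W@(3,1) -> caps B=0 W=0
Move 7: B@(2,0) -> caps B=0 W=0
Move 8: W@(2,3) -> caps B=0 W=0
Move 9: B@(1,0) -> caps B=0 W=0
Move 10: W@(1,1) -> caps B=0 W=0
Move 11: B@(2,1) -> caps B=1 W=0
Move 12: W@(0,1) -> caps B=1 W=0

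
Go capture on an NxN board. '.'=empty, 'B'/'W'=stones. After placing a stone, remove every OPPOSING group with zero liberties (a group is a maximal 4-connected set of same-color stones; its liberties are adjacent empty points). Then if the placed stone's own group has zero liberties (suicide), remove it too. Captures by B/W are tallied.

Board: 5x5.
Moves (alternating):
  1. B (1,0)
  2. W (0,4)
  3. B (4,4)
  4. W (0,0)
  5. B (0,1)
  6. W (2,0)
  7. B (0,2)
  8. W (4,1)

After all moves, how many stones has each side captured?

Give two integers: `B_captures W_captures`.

Move 1: B@(1,0) -> caps B=0 W=0
Move 2: W@(0,4) -> caps B=0 W=0
Move 3: B@(4,4) -> caps B=0 W=0
Move 4: W@(0,0) -> caps B=0 W=0
Move 5: B@(0,1) -> caps B=1 W=0
Move 6: W@(2,0) -> caps B=1 W=0
Move 7: B@(0,2) -> caps B=1 W=0
Move 8: W@(4,1) -> caps B=1 W=0

Answer: 1 0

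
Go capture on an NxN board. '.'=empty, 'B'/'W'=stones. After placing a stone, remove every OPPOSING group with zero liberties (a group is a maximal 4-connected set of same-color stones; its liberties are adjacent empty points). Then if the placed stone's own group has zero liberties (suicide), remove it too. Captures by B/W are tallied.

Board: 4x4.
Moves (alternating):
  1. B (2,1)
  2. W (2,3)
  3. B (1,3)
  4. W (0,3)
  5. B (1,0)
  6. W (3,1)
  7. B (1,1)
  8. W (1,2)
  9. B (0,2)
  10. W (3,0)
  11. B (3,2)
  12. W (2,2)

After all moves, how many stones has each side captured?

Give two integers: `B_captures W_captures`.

Answer: 0 1

Derivation:
Move 1: B@(2,1) -> caps B=0 W=0
Move 2: W@(2,3) -> caps B=0 W=0
Move 3: B@(1,3) -> caps B=0 W=0
Move 4: W@(0,3) -> caps B=0 W=0
Move 5: B@(1,0) -> caps B=0 W=0
Move 6: W@(3,1) -> caps B=0 W=0
Move 7: B@(1,1) -> caps B=0 W=0
Move 8: W@(1,2) -> caps B=0 W=1
Move 9: B@(0,2) -> caps B=0 W=1
Move 10: W@(3,0) -> caps B=0 W=1
Move 11: B@(3,2) -> caps B=0 W=1
Move 12: W@(2,2) -> caps B=0 W=1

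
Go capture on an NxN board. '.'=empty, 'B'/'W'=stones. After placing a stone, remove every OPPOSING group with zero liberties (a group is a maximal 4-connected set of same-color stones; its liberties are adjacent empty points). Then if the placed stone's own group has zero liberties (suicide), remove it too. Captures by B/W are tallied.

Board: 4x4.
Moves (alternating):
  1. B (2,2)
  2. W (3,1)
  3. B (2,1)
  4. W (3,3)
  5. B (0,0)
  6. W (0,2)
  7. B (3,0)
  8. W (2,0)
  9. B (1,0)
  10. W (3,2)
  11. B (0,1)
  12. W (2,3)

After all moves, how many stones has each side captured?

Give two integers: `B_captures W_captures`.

Move 1: B@(2,2) -> caps B=0 W=0
Move 2: W@(3,1) -> caps B=0 W=0
Move 3: B@(2,1) -> caps B=0 W=0
Move 4: W@(3,3) -> caps B=0 W=0
Move 5: B@(0,0) -> caps B=0 W=0
Move 6: W@(0,2) -> caps B=0 W=0
Move 7: B@(3,0) -> caps B=0 W=0
Move 8: W@(2,0) -> caps B=0 W=1
Move 9: B@(1,0) -> caps B=0 W=1
Move 10: W@(3,2) -> caps B=0 W=1
Move 11: B@(0,1) -> caps B=0 W=1
Move 12: W@(2,3) -> caps B=0 W=1

Answer: 0 1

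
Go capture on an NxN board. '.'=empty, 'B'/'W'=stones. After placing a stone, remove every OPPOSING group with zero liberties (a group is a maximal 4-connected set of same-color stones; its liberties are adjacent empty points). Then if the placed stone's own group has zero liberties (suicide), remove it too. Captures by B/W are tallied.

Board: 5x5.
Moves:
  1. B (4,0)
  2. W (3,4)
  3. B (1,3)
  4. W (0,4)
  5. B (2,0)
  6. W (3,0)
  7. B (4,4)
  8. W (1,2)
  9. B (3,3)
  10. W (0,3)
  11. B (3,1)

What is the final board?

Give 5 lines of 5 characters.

Move 1: B@(4,0) -> caps B=0 W=0
Move 2: W@(3,4) -> caps B=0 W=0
Move 3: B@(1,3) -> caps B=0 W=0
Move 4: W@(0,4) -> caps B=0 W=0
Move 5: B@(2,0) -> caps B=0 W=0
Move 6: W@(3,0) -> caps B=0 W=0
Move 7: B@(4,4) -> caps B=0 W=0
Move 8: W@(1,2) -> caps B=0 W=0
Move 9: B@(3,3) -> caps B=0 W=0
Move 10: W@(0,3) -> caps B=0 W=0
Move 11: B@(3,1) -> caps B=1 W=0

Answer: ...WW
..WB.
B....
.B.BW
B...B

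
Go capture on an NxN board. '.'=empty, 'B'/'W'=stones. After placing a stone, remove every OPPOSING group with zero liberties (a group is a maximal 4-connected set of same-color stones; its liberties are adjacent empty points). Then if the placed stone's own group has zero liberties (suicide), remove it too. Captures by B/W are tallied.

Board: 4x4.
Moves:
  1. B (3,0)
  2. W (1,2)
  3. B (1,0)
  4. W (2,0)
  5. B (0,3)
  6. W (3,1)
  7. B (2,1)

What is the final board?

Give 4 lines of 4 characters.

Answer: ...B
B.W.
WB..
.W..

Derivation:
Move 1: B@(3,0) -> caps B=0 W=0
Move 2: W@(1,2) -> caps B=0 W=0
Move 3: B@(1,0) -> caps B=0 W=0
Move 4: W@(2,0) -> caps B=0 W=0
Move 5: B@(0,3) -> caps B=0 W=0
Move 6: W@(3,1) -> caps B=0 W=1
Move 7: B@(2,1) -> caps B=0 W=1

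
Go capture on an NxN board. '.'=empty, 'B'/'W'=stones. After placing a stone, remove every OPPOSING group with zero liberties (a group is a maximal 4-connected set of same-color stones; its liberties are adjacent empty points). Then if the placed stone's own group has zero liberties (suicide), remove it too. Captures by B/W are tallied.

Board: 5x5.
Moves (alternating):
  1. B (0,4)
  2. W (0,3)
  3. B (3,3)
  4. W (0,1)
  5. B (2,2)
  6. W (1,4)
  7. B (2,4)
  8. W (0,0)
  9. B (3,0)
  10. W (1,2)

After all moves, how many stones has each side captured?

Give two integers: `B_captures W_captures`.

Move 1: B@(0,4) -> caps B=0 W=0
Move 2: W@(0,3) -> caps B=0 W=0
Move 3: B@(3,3) -> caps B=0 W=0
Move 4: W@(0,1) -> caps B=0 W=0
Move 5: B@(2,2) -> caps B=0 W=0
Move 6: W@(1,4) -> caps B=0 W=1
Move 7: B@(2,4) -> caps B=0 W=1
Move 8: W@(0,0) -> caps B=0 W=1
Move 9: B@(3,0) -> caps B=0 W=1
Move 10: W@(1,2) -> caps B=0 W=1

Answer: 0 1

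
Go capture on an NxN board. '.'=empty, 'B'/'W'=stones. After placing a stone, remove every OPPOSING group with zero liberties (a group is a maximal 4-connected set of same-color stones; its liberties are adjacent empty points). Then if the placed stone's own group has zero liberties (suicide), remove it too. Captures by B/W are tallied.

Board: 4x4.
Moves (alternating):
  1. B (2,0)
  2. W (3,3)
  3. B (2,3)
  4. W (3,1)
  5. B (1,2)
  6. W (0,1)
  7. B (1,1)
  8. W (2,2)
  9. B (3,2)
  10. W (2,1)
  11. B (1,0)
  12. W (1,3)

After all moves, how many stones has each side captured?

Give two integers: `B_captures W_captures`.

Answer: 1 0

Derivation:
Move 1: B@(2,0) -> caps B=0 W=0
Move 2: W@(3,3) -> caps B=0 W=0
Move 3: B@(2,3) -> caps B=0 W=0
Move 4: W@(3,1) -> caps B=0 W=0
Move 5: B@(1,2) -> caps B=0 W=0
Move 6: W@(0,1) -> caps B=0 W=0
Move 7: B@(1,1) -> caps B=0 W=0
Move 8: W@(2,2) -> caps B=0 W=0
Move 9: B@(3,2) -> caps B=1 W=0
Move 10: W@(2,1) -> caps B=1 W=0
Move 11: B@(1,0) -> caps B=1 W=0
Move 12: W@(1,3) -> caps B=1 W=0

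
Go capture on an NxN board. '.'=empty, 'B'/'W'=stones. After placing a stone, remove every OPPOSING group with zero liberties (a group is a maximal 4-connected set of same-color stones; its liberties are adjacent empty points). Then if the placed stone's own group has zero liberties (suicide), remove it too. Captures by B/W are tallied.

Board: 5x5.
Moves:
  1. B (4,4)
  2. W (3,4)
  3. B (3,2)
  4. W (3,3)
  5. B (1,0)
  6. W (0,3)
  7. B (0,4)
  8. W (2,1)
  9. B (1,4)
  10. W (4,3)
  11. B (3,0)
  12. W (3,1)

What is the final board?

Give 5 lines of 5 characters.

Answer: ...WB
B...B
.W...
BWBWW
...W.

Derivation:
Move 1: B@(4,4) -> caps B=0 W=0
Move 2: W@(3,4) -> caps B=0 W=0
Move 3: B@(3,2) -> caps B=0 W=0
Move 4: W@(3,3) -> caps B=0 W=0
Move 5: B@(1,0) -> caps B=0 W=0
Move 6: W@(0,3) -> caps B=0 W=0
Move 7: B@(0,4) -> caps B=0 W=0
Move 8: W@(2,1) -> caps B=0 W=0
Move 9: B@(1,4) -> caps B=0 W=0
Move 10: W@(4,3) -> caps B=0 W=1
Move 11: B@(3,0) -> caps B=0 W=1
Move 12: W@(3,1) -> caps B=0 W=1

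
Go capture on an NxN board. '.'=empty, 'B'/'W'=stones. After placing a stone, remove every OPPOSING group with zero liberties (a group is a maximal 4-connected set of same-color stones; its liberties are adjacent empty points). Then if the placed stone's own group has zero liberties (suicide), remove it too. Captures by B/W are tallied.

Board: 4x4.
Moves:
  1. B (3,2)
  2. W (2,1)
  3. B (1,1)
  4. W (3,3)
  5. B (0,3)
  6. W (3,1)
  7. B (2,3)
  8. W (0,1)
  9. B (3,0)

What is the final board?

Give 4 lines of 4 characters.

Answer: .W.B
.B..
.W.B
BWB.

Derivation:
Move 1: B@(3,2) -> caps B=0 W=0
Move 2: W@(2,1) -> caps B=0 W=0
Move 3: B@(1,1) -> caps B=0 W=0
Move 4: W@(3,3) -> caps B=0 W=0
Move 5: B@(0,3) -> caps B=0 W=0
Move 6: W@(3,1) -> caps B=0 W=0
Move 7: B@(2,3) -> caps B=1 W=0
Move 8: W@(0,1) -> caps B=1 W=0
Move 9: B@(3,0) -> caps B=1 W=0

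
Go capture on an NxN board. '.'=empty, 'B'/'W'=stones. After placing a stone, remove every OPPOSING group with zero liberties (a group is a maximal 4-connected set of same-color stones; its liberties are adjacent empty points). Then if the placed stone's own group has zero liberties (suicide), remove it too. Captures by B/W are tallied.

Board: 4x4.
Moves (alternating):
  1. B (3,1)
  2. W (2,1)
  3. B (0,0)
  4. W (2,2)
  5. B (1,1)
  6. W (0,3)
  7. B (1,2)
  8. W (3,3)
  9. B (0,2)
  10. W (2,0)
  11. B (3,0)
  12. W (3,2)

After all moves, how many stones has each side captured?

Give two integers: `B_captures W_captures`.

Move 1: B@(3,1) -> caps B=0 W=0
Move 2: W@(2,1) -> caps B=0 W=0
Move 3: B@(0,0) -> caps B=0 W=0
Move 4: W@(2,2) -> caps B=0 W=0
Move 5: B@(1,1) -> caps B=0 W=0
Move 6: W@(0,3) -> caps B=0 W=0
Move 7: B@(1,2) -> caps B=0 W=0
Move 8: W@(3,3) -> caps B=0 W=0
Move 9: B@(0,2) -> caps B=0 W=0
Move 10: W@(2,0) -> caps B=0 W=0
Move 11: B@(3,0) -> caps B=0 W=0
Move 12: W@(3,2) -> caps B=0 W=2

Answer: 0 2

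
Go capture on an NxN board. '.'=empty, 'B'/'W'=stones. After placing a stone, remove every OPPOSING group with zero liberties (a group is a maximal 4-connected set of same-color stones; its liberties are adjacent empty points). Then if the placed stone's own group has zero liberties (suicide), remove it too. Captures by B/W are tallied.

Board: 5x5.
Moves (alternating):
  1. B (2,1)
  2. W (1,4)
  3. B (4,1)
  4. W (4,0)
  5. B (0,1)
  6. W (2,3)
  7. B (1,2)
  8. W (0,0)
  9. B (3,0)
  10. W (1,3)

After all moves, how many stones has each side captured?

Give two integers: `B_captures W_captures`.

Answer: 1 0

Derivation:
Move 1: B@(2,1) -> caps B=0 W=0
Move 2: W@(1,4) -> caps B=0 W=0
Move 3: B@(4,1) -> caps B=0 W=0
Move 4: W@(4,0) -> caps B=0 W=0
Move 5: B@(0,1) -> caps B=0 W=0
Move 6: W@(2,3) -> caps B=0 W=0
Move 7: B@(1,2) -> caps B=0 W=0
Move 8: W@(0,0) -> caps B=0 W=0
Move 9: B@(3,0) -> caps B=1 W=0
Move 10: W@(1,3) -> caps B=1 W=0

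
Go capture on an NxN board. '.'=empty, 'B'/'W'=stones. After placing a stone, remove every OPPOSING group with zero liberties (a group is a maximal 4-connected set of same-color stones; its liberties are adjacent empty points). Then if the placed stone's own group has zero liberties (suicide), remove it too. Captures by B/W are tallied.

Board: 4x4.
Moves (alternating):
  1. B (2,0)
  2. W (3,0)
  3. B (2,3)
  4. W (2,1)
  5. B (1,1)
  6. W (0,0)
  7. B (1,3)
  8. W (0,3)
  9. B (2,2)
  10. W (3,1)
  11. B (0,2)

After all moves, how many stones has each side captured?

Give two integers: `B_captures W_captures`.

Answer: 1 0

Derivation:
Move 1: B@(2,0) -> caps B=0 W=0
Move 2: W@(3,0) -> caps B=0 W=0
Move 3: B@(2,3) -> caps B=0 W=0
Move 4: W@(2,1) -> caps B=0 W=0
Move 5: B@(1,1) -> caps B=0 W=0
Move 6: W@(0,0) -> caps B=0 W=0
Move 7: B@(1,3) -> caps B=0 W=0
Move 8: W@(0,3) -> caps B=0 W=0
Move 9: B@(2,2) -> caps B=0 W=0
Move 10: W@(3,1) -> caps B=0 W=0
Move 11: B@(0,2) -> caps B=1 W=0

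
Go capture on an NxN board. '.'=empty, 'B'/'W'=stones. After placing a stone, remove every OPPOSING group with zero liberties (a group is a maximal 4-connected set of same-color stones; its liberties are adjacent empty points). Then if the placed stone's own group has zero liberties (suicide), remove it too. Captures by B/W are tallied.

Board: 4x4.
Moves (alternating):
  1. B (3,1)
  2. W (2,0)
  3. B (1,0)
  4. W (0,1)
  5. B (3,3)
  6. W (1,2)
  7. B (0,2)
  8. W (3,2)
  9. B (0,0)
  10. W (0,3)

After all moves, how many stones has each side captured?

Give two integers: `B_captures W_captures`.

Move 1: B@(3,1) -> caps B=0 W=0
Move 2: W@(2,0) -> caps B=0 W=0
Move 3: B@(1,0) -> caps B=0 W=0
Move 4: W@(0,1) -> caps B=0 W=0
Move 5: B@(3,3) -> caps B=0 W=0
Move 6: W@(1,2) -> caps B=0 W=0
Move 7: B@(0,2) -> caps B=0 W=0
Move 8: W@(3,2) -> caps B=0 W=0
Move 9: B@(0,0) -> caps B=0 W=0
Move 10: W@(0,3) -> caps B=0 W=1

Answer: 0 1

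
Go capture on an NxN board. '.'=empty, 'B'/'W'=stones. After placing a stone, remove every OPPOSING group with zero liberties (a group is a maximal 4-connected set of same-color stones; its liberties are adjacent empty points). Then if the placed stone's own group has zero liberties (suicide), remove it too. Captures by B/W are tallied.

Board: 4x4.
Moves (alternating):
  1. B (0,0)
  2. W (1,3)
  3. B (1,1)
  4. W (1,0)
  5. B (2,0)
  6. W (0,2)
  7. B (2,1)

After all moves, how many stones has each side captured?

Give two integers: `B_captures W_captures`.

Answer: 1 0

Derivation:
Move 1: B@(0,0) -> caps B=0 W=0
Move 2: W@(1,3) -> caps B=0 W=0
Move 3: B@(1,1) -> caps B=0 W=0
Move 4: W@(1,0) -> caps B=0 W=0
Move 5: B@(2,0) -> caps B=1 W=0
Move 6: W@(0,2) -> caps B=1 W=0
Move 7: B@(2,1) -> caps B=1 W=0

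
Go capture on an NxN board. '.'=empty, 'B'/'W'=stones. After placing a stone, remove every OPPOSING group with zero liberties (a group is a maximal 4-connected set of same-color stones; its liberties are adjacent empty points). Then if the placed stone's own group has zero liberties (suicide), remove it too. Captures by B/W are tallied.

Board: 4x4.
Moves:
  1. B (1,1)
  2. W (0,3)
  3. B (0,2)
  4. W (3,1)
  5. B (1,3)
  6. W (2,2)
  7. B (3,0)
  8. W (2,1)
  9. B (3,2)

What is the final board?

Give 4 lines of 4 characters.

Move 1: B@(1,1) -> caps B=0 W=0
Move 2: W@(0,3) -> caps B=0 W=0
Move 3: B@(0,2) -> caps B=0 W=0
Move 4: W@(3,1) -> caps B=0 W=0
Move 5: B@(1,3) -> caps B=1 W=0
Move 6: W@(2,2) -> caps B=1 W=0
Move 7: B@(3,0) -> caps B=1 W=0
Move 8: W@(2,1) -> caps B=1 W=0
Move 9: B@(3,2) -> caps B=1 W=0

Answer: ..B.
.B.B
.WW.
BWB.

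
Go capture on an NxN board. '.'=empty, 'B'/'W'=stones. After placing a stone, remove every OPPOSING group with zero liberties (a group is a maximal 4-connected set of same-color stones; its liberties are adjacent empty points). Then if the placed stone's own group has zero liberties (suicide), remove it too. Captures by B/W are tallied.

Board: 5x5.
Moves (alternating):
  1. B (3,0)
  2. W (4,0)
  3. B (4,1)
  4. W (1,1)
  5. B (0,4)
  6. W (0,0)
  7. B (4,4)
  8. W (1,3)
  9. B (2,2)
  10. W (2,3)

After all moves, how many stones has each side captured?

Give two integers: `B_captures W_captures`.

Answer: 1 0

Derivation:
Move 1: B@(3,0) -> caps B=0 W=0
Move 2: W@(4,0) -> caps B=0 W=0
Move 3: B@(4,1) -> caps B=1 W=0
Move 4: W@(1,1) -> caps B=1 W=0
Move 5: B@(0,4) -> caps B=1 W=0
Move 6: W@(0,0) -> caps B=1 W=0
Move 7: B@(4,4) -> caps B=1 W=0
Move 8: W@(1,3) -> caps B=1 W=0
Move 9: B@(2,2) -> caps B=1 W=0
Move 10: W@(2,3) -> caps B=1 W=0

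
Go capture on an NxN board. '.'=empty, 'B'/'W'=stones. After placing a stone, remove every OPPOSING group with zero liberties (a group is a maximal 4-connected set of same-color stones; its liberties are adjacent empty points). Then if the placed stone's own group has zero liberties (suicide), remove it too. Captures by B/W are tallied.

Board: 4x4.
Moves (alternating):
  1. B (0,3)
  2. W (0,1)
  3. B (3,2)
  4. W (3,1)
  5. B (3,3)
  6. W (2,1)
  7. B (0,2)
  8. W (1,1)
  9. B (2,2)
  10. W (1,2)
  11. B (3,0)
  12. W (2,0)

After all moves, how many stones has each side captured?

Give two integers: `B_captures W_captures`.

Answer: 0 1

Derivation:
Move 1: B@(0,3) -> caps B=0 W=0
Move 2: W@(0,1) -> caps B=0 W=0
Move 3: B@(3,2) -> caps B=0 W=0
Move 4: W@(3,1) -> caps B=0 W=0
Move 5: B@(3,3) -> caps B=0 W=0
Move 6: W@(2,1) -> caps B=0 W=0
Move 7: B@(0,2) -> caps B=0 W=0
Move 8: W@(1,1) -> caps B=0 W=0
Move 9: B@(2,2) -> caps B=0 W=0
Move 10: W@(1,2) -> caps B=0 W=0
Move 11: B@(3,0) -> caps B=0 W=0
Move 12: W@(2,0) -> caps B=0 W=1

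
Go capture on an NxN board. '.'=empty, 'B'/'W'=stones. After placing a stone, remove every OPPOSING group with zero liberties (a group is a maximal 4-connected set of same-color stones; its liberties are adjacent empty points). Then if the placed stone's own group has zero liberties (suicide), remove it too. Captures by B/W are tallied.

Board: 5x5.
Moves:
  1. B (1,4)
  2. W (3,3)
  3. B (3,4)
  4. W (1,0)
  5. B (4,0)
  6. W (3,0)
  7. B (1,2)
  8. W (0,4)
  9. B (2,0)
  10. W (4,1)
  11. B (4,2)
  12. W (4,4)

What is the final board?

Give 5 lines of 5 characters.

Move 1: B@(1,4) -> caps B=0 W=0
Move 2: W@(3,3) -> caps B=0 W=0
Move 3: B@(3,4) -> caps B=0 W=0
Move 4: W@(1,0) -> caps B=0 W=0
Move 5: B@(4,0) -> caps B=0 W=0
Move 6: W@(3,0) -> caps B=0 W=0
Move 7: B@(1,2) -> caps B=0 W=0
Move 8: W@(0,4) -> caps B=0 W=0
Move 9: B@(2,0) -> caps B=0 W=0
Move 10: W@(4,1) -> caps B=0 W=1
Move 11: B@(4,2) -> caps B=0 W=1
Move 12: W@(4,4) -> caps B=0 W=1

Answer: ....W
W.B.B
B....
W..WB
.WB.W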